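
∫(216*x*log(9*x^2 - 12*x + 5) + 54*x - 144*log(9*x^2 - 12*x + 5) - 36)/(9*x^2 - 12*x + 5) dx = 3*(2*log((3*x - 2)^2 + 1) + 1)*log((3*x - 2)^2 + 1) + C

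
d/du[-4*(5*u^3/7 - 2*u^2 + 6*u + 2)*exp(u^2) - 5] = -40*u^4*exp(u^2)/7 + 16*u^3*exp(u^2) - 396*u^2*exp(u^2)/7 - 24*exp(u^2)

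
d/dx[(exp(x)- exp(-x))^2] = (2*exp(4*x) - 2)*exp(-2*x)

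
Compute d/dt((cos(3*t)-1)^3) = 9*(sin(3*t)^2 + 2*cos(3*t) - 2)*sin(3*t)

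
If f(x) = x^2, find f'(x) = 2*x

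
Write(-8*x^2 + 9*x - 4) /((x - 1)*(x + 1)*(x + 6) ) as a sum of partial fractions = -346/(35*(x + 6)) + 21/(10*(x + 1)) - 3/(14*(x - 1))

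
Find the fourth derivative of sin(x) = sin(x)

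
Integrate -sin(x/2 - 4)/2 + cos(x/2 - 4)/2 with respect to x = sqrt(2)*cos(-x/2 + pi/4 + 4) + C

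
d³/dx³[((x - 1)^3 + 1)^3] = 504*x^6 - 3024*x^5 + 7560*x^4 - 9720*x^3 + 6480*x^2 - 1944*x + 162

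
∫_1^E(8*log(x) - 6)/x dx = -2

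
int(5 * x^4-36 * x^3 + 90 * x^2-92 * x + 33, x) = x^5 - 9*x^4 + 30*x^3 - 46*x^2 + 33*x + C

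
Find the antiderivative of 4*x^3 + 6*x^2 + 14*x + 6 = x^4 + 2*x^3 + 7*x^2 + 6*x + C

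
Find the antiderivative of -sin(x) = cos(x) + C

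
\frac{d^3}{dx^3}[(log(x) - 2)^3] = (6*log(x)^2 - 42*log(x) + 66)/x^3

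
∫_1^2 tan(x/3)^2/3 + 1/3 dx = -tan(1/3) + tan(2/3)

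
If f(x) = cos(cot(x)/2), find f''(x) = -sin(cot(x)/2)*cot(x)^3 - sin(cot(x)/2)*cot(x) - cos(cot(x)/2)*cot(x)^4/4 - cos(cot(x)/2)*cot(x)^2/2 - cos(cot(x)/2)/4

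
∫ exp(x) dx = exp(x) + C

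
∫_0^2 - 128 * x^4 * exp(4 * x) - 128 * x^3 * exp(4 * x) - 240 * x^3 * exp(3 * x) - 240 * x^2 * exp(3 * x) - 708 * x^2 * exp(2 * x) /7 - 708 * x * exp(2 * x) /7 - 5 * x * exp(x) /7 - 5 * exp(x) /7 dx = -2*(-16*exp(4) - 10*exp(2))^2 - 16*exp(4)/7 - 10*exp(2)/7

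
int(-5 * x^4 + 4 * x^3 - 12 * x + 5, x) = -x^5 + x^4 - 6*x^2 + 5*x + C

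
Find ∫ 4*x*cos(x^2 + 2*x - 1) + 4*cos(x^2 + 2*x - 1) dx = 2*sin((x + 1)^2 - 2) + C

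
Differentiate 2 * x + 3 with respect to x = 2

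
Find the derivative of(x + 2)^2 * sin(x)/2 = x^2*cos(x)/2 + x*sin(x) + 2*x*cos(x) + 2*sin(x) + 2*cos(x)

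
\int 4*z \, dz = 2*z^2 + C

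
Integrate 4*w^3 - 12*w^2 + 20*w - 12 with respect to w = w^4 - 4*w^3 + 10*w^2 - 12*w + C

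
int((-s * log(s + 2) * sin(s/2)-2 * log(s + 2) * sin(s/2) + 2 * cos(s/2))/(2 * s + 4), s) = log(s + 2)*cos(s/2) + C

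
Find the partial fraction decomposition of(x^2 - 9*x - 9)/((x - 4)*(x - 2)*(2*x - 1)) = -53/(21*(2*x - 1)) + 23/(6*(x - 2)) - 29/(14*(x - 4))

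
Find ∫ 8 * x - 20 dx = 4*x^2 - 20*x + C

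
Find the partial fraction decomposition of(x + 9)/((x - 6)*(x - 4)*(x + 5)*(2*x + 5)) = 4/(85*(2*x + 5)) - 4/(495*(x + 5)) - 1/(18*(x - 4)) + 15/(374*(x - 6))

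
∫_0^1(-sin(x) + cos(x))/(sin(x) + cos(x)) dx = log(cos(1) + sin(1))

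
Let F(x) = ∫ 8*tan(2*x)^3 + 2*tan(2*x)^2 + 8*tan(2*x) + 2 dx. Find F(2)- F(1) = -2*tan(2)^2 + tan(4) - tan(2) + 2*tan(4)^2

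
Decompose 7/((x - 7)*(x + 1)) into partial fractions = -7/(8*(x + 1)) + 7/(8*(x - 7))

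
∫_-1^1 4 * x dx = 0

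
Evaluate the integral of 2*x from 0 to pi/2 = pi^2/4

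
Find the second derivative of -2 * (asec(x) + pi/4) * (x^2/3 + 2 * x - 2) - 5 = (-4*x^5*sqrt(1 - 1/x^2)*asec(x) - pi*x^5*sqrt(1 - 1/x^2) - 4*x^4 + 4*x^3*sqrt(1 - 1/x^2)*asec(x) + pi*x^3*sqrt(1 - 1/x^2) - 18*x^2 + 12*x + 12)/(3*x^5*sqrt(1 - 1/x^2) - 3*x^3*sqrt(1 - 1/x^2))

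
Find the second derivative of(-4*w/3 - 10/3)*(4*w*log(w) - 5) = (-32*w*log(w) - 48*w - 40)/(3*w)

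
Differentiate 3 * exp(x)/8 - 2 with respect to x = 3*exp(x)/8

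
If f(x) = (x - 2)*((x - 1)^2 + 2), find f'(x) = 3*x^2 - 8*x + 7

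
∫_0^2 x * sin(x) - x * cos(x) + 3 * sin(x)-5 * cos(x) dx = -6*sin(2) - 6*cos(2) + 4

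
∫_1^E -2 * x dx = 1 - exp(2)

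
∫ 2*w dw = w^2 + C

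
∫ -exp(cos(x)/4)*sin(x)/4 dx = exp(cos(x)/4) + C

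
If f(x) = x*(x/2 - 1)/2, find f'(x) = x/2 - 1/2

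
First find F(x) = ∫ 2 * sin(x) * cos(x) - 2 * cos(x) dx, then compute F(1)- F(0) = -1 + (1 - sin(1))^2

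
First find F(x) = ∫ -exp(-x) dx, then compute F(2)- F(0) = -1 + exp(-2)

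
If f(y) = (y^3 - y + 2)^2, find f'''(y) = 120*y^3 - 48*y + 24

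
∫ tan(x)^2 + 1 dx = tan(x) + C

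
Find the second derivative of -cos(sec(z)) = (sin(z)^2*sin(1/cos(z)) + sin(z)^2*cos(1/cos(z))/cos(z) + sin(1/cos(z)))/cos(z)^3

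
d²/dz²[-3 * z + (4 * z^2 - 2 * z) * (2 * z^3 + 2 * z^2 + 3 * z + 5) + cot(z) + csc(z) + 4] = 160*z^3 + 48*z^2 + 48*z + 28 - 1/sin(z) + 2*cos(z)/sin(z)^3 + 2/sin(z)^3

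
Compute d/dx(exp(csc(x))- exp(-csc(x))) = -(exp(2/sin(x)) + 1)*exp(-csc(x))*cos(x)/sin(x)^2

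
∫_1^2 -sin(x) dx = -cos(1) + cos(2)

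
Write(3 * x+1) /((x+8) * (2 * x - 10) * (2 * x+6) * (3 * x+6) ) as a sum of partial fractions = 23/(4680*(x + 8)) - 1/(60*(x + 3)) + 5/(504*(x + 2)) + 1/(546*(x - 5))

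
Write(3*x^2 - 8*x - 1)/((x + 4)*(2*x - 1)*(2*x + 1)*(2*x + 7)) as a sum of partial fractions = 85/(32*(2*x + 7)) - 5/(56*(2*x + 1)) - 17/(288*(2*x - 1)) - 79/(63*(x + 4))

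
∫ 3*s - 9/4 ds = 3*s^2/2 - 9*s/4 + C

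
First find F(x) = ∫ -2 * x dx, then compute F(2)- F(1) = -3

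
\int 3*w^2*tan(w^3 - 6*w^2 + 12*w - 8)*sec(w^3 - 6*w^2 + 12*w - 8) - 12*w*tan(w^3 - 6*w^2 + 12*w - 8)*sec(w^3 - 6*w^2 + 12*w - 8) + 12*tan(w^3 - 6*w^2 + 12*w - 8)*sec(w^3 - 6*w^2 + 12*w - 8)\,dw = sec((w - 2)^3) + C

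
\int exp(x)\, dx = exp(x) + C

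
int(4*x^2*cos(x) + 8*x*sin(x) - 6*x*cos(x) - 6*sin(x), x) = 2*x*(2*x - 3)*sin(x) + C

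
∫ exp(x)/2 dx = exp(x)/2 + C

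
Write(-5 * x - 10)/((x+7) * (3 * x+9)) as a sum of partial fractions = -25/(12*(x + 7)) + 5/(12*(x + 3))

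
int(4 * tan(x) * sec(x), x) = 4*sec(x) + C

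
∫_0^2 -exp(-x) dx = -1 + exp(-2)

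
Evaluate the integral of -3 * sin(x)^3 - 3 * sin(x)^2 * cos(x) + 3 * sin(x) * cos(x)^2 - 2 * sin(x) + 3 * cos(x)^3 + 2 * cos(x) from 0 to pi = -6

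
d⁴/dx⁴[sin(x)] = sin(x)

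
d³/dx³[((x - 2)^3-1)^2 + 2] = 120*x^3 - 720*x^2 + 1440*x - 972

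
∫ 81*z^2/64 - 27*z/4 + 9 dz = 27*z^3/64 - 27*z^2/8 + 9*z + C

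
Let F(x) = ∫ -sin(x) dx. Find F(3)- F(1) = cos(3) - cos(1)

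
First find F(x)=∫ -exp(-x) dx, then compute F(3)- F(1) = -exp(-1) + exp(-3)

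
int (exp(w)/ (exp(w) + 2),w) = log(2*exp(w) + 4) + C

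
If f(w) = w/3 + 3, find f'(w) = 1/3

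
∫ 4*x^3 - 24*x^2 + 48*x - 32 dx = x^4 - 8*x^3 + 24*x^2 - 32*x + C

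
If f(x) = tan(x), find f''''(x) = 24*tan(x)^5 + 40*tan(x)^3 + 16*tan(x)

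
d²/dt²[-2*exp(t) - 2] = -2*exp(t)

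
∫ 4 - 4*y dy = -2*y^2 + 4*y + C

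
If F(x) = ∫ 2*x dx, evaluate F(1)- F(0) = 1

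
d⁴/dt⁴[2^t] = 2^t*log(2)^4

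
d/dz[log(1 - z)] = 1/(z - 1)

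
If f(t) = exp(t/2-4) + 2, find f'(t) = exp(t/2 - 4)/2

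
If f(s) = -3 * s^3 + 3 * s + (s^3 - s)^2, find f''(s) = 30*s^4 - 24*s^2 - 18*s + 2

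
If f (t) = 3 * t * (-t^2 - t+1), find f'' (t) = -18*t - 6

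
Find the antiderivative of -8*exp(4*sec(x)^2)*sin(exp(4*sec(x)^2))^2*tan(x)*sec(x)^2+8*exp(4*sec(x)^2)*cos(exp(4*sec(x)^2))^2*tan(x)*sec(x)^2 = sin(2*exp(4/cos(x)^2))/2 + C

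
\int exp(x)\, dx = exp(x) + C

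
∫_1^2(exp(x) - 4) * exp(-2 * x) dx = -3*exp(-2) + 2*exp(-4) + exp(-1)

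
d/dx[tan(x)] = cos(x)^(-2)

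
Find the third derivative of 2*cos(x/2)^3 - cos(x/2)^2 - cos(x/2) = sin(x/2)/16 - sin(x)/2 + 27*sin(3*x/2)/16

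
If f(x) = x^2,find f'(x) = 2*x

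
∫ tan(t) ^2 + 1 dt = tan(t) + C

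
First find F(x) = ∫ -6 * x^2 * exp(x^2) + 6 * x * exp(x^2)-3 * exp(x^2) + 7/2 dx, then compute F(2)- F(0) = 4 - 3*exp(4)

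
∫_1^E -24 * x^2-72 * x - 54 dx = (-2*E - 3)^3 + 125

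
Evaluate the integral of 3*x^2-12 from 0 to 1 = -11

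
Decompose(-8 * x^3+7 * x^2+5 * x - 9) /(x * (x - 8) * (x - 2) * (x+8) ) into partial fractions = -899/(256*(x + 8)) + 7/(24*(x - 2)) - 3617/(768*(x - 8)) - 9/(128*x)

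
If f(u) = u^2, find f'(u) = 2*u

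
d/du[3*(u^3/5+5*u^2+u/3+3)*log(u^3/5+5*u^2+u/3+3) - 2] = 9*u^2*log(u^3/5 + 5*u^2 + u/3 + 3)/5 + 9*u^2/5 + 30*u*log(u^3/5 + 5*u^2 + u/3 + 3) + 30*u + log(u^3/5 + 5*u^2 + u/3 + 3) + 1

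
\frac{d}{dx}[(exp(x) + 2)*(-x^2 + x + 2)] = -x^2*exp(x) - x*exp(x) - 4*x + 3*exp(x) + 2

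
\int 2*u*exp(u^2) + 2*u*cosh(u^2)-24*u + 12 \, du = -12*u*(u - 1) + exp(u^2) + sinh(u^2) + C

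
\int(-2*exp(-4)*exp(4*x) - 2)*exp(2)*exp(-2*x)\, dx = -2*sinh(2*x - 2) + C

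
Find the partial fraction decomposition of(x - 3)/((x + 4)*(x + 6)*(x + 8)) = -11/(8*(x + 8)) + 9/(4*(x + 6)) - 7/(8*(x + 4))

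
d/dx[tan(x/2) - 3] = 1/(2*cos(x/2)^2)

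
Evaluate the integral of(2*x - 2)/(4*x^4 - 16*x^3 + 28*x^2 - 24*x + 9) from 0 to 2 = 0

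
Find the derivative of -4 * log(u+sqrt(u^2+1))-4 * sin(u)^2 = -4*(u^2*sin(2*u) + u*sqrt(u^2 + 1)*sin(2*u) + u + sqrt(u^2 + 1) + sin(2*u))/(u^2 + u*sqrt(u^2 + 1) + 1)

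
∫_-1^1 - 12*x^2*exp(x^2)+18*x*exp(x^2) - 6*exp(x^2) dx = -12*E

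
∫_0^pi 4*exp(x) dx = -4 + 4*exp(pi)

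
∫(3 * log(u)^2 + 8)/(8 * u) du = log(u)^3/8 + log(u) + C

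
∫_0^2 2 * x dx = 4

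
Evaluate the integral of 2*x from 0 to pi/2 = pi^2/4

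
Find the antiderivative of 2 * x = x^2 + C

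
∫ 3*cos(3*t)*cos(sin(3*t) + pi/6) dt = sin(sin(3*t) + pi/6) + C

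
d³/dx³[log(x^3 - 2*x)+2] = (6*x^6 + 12*x^4 + 24*x^2 - 16)/(x^9 - 6*x^7 + 12*x^5 - 8*x^3)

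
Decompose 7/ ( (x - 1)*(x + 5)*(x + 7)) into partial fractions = 7/(16*(x + 7)) - 7/(12*(x + 5)) + 7/(48*(x - 1))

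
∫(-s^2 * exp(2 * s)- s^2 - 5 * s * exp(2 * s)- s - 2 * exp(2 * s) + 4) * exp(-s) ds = -2*(s^2 + 3*s - 1)*sinh(s) + C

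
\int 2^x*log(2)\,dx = 2^x + C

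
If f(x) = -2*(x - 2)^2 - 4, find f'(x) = 8 - 4*x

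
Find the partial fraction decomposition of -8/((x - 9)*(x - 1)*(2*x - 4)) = -1/(2*(x - 1)) + 4/(7*(x - 2)) - 1/(14*(x - 9))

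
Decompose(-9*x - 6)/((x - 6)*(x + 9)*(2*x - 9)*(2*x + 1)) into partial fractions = -3/(1105*(2*x + 1)) + 31/(135*(2*x - 9)) - 5/(459*(x + 9)) - 4/(39*(x - 6))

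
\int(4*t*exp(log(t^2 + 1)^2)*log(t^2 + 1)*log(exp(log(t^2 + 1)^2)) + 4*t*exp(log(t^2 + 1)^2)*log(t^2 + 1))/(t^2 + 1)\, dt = exp(log(t^2 + 1)^2)*log(t^2 + 1)^2 + C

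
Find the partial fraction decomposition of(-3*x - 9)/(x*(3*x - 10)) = -57/(10*(3*x - 10)) + 9/(10*x)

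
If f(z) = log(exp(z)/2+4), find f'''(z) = (-8*exp(2*z) + 64*exp(z))/(exp(3*z) + 24*exp(2*z) + 192*exp(z) + 512)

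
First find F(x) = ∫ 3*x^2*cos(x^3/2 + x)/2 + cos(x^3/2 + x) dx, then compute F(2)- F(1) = -sin(3/2) + sin(6)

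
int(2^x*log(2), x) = 2^x + C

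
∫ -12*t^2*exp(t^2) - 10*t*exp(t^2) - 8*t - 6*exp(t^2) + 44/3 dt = -(6*t + 5)*(2*t + 3*exp(t^2) - 9)/3 + C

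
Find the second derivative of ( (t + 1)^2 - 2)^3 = 30*t^4 + 120*t^3 + 108*t^2 - 24*t - 18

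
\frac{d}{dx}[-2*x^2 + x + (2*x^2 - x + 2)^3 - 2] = 48*x^5 - 60*x^4 + 120*x^3 - 75*x^2 + 56*x - 11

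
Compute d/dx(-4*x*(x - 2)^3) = -16*x^3 + 72*x^2 - 96*x + 32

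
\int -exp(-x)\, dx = exp(-x) + C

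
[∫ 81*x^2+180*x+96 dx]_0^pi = -36 - 3*pi + (3 + 3*pi)^2 + (3 + 3*pi)^3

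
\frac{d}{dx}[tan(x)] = cos(x)^(-2)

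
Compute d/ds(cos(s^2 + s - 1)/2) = -(s + 1/2)*sin(s^2 + s - 1)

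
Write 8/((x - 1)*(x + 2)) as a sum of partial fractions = -8/(3*(x + 2)) + 8/(3*(x - 1))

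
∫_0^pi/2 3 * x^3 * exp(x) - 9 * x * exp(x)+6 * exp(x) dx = 3*(-1 + pi/2)^3*exp(pi/2) + 3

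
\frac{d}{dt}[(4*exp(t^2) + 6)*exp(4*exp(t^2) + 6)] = 56*t*exp(t^2 + 4*exp(t^2) + 6) + 32*t*exp(2*t^2 + 4*exp(t^2) + 6)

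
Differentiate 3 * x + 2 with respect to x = 3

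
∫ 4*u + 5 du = 2*u^2 + 5*u + C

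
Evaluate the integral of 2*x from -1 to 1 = 0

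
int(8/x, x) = 8*log(x) + C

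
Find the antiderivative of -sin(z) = cos(z) + C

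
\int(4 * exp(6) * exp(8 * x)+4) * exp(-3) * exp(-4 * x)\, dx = 2*sinh(4*x + 3) + C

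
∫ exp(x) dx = exp(x) + C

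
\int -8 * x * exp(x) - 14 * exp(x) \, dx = (-8*x - 6)*exp(x) + C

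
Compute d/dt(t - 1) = 1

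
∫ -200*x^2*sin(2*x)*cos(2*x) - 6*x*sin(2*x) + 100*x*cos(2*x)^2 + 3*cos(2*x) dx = x*(50*x*cos(2*x) + 3)*cos(2*x) + C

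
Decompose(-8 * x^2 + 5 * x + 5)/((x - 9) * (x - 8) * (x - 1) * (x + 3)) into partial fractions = 41/(264*(x + 3)) + 1/(112*(x - 1)) + 467/(77*(x - 8)) - 299/(48*(x - 9))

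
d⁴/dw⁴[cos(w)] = cos(w)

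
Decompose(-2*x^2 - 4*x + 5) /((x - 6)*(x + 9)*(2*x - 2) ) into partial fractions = -121/(300*(x + 9)) + 1/(100*(x - 1)) - 91/(150*(x - 6))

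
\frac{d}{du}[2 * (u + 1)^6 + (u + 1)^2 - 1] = 12*u^5 + 60*u^4 + 120*u^3 + 120*u^2 + 62*u + 14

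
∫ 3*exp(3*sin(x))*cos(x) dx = exp(3*sin(x)) + C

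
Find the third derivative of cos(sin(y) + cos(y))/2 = (-sqrt(2)*sin(y)*sin(sqrt(2)*sin(y + pi/4))*cos(y) + sqrt(2)*sin(sqrt(2)*sin(y + pi/4)) + 3*sin(y + pi/4)*cos(sqrt(2)*sin(y + pi/4)))*cos(y + pi/4)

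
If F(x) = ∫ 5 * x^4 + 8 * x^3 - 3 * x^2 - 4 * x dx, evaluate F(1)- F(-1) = 0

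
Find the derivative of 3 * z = 3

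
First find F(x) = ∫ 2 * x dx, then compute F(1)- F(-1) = 0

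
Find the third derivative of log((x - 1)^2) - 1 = 4/(x^3 - 3*x^2 + 3*x - 1)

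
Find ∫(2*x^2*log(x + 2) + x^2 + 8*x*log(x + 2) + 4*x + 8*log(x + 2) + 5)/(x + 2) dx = ((x + 2)^2 + 1)*log(x + 2) + C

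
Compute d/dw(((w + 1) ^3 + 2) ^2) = 6*w^5 + 30*w^4 + 60*w^3 + 72*w^2 + 54*w + 18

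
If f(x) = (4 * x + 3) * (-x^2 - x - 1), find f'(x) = -12*x^2 - 14*x - 7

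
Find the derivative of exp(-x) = -exp(-x)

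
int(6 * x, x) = 3*x^2 + C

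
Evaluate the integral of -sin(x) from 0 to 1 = -1 + cos(1)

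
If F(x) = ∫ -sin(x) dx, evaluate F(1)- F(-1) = 0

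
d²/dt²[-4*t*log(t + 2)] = (-4*t - 16)/(t^2 + 4*t + 4)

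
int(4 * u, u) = 2*u^2 + C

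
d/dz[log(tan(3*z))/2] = 3/sin(6*z)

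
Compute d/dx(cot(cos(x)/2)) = sin(x)/(2*sin(cos(x)/2)^2)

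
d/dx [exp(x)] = exp(x)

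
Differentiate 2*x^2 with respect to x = 4*x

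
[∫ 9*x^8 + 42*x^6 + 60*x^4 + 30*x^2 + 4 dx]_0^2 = 1752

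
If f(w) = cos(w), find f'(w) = -sin(w)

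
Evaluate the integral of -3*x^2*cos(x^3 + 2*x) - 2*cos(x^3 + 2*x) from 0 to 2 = -sin(12)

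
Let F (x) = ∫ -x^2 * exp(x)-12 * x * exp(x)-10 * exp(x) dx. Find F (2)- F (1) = -24*exp(2) + 11*E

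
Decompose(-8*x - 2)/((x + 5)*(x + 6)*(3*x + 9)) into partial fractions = 46/(9*(x + 6)) - 19/(3*(x + 5)) + 11/(9*(x + 3))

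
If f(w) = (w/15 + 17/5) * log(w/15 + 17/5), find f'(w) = log(w + 51)/15 - log(15)/15 + 1/15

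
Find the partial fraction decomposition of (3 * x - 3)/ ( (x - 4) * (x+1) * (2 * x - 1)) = 2/(7*(2*x - 1)) - 2/(5*(x + 1)) + 9/(35*(x - 4))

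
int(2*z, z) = z^2 + C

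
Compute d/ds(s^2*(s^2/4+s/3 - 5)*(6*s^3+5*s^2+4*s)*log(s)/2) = 21*s^6*log(s)/4 + 3*s^6/4 + 39*s^5*log(s)/4 + 13*s^5/8 - 205*s^4*log(s)/3 - 41*s^4/3 - 142*s^3*log(s)/3 - 71*s^3/6 - 30*s^2*log(s) - 10*s^2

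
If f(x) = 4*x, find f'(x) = 4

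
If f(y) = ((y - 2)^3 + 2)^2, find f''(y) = 30*y^4 - 240*y^3 + 720*y^2 - 936*y + 432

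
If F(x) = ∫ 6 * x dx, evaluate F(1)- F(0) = 3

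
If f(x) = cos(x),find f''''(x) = cos(x)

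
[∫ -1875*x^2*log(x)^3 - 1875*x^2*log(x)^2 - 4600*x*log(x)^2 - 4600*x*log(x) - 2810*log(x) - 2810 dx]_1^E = -5*(6 + 5*E)^3 - 2*(6 + 5*E)^2 + 10*E + 1152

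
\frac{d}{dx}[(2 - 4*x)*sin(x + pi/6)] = -4*x*cos(x + pi/6) - 4*sin(x + pi/6) + 2*cos(x + pi/6)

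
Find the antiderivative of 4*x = 2*x^2 + C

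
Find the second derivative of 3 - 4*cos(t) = 4*cos(t)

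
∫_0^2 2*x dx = 4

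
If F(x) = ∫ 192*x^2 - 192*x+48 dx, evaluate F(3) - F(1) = 992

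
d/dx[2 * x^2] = 4*x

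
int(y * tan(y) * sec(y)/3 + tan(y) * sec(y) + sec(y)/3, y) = (y/3 + 1)*sec(y) + C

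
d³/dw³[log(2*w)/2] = w^(-3)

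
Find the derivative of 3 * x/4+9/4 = 3/4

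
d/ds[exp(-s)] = -exp(-s)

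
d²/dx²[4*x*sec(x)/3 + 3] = 4*(-x + 2*x/cos(x)^2 + 2*sin(x)/cos(x))/(3*cos(x))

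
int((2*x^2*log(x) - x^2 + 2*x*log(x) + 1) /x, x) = (x + 1)^2*(log(x) - 1) + C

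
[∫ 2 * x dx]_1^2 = 3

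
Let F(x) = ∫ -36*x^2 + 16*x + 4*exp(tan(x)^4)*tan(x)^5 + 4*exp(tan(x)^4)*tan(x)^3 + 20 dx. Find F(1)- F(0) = 15 + exp(tan(1)^4)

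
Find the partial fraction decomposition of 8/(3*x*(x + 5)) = -8/(15*(x + 5)) + 8/(15*x)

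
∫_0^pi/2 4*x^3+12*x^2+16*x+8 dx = -4 + (1 + (1 + pi/2)^2)^2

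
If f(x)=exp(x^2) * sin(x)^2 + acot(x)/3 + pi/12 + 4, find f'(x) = (6*x^3*exp(x^2)*sin(x)^2 + 3*x^2*exp(x^2)*sin(2*x) + 6*x*exp(x^2)*sin(x)^2 + 3*exp(x^2)*sin(2*x) - 1)/(3*x^2 + 3)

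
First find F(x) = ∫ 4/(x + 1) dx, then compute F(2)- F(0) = 4*log(3)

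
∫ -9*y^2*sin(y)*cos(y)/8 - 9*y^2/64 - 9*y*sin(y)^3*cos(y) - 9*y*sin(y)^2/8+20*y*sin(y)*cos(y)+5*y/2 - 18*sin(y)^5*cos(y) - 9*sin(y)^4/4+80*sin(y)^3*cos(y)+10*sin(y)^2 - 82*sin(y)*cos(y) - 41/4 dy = 3*y/4 - 3*(y + 4*sin(y)^2 - 8)^3/64 + (y + 4*sin(y)^2 - 8)^2/8 + 3*sin(y)^2 + C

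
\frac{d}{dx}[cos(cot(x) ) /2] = sin(1/tan(x))/(2*sin(x)^2)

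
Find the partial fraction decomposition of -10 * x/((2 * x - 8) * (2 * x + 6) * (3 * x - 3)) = 5/(56*(x + 3)) + 5/(72*(x - 1)) - 10/(63*(x - 4))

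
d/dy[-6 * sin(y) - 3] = -6*cos(y)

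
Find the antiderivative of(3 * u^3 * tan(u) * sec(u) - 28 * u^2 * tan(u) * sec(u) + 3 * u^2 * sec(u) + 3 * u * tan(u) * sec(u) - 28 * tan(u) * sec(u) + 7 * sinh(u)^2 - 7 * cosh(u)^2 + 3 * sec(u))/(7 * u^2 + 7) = (3*u/7 - 4)*sec(u) + acot(u) + C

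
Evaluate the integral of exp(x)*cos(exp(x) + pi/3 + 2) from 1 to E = sin(pi/3 + 2 + exp(E)) - sin(pi/3 + 2 + E)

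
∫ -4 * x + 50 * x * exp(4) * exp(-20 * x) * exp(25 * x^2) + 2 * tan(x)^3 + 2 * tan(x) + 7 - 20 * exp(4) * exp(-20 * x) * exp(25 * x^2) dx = -2*x^2 + 7*x + exp((5*x - 2)^2) + tan(x)^2 + C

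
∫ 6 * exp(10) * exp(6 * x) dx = exp(6*x + 10) + C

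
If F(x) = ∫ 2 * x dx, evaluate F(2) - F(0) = 4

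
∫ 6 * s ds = 3*s^2 + C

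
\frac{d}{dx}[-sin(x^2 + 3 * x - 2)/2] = -(x + 3/2)*cos(x^2 + 3*x - 2)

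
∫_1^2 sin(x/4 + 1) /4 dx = -cos(3/2) + cos(5/4)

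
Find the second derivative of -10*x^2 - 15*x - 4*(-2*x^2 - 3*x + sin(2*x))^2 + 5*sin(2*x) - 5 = -64*x^2*sin(2*x) - 192*x^2 - 96*x*sin(2*x) + 128*x*cos(2*x) - 288*x - 64*(1 - cos(2*x))^2 + 12*sin(2*x) - 32*cos(2*x) + 4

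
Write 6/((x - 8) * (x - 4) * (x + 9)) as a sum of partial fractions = 6/(221*(x + 9)) - 3/(26*(x - 4)) + 3/(34*(x - 8))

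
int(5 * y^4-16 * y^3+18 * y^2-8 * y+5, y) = y^5 - 4*y^4 + 6*y^3 - 4*y^2 + 5*y + C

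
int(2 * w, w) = w^2 + C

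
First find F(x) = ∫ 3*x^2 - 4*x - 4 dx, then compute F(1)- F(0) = -5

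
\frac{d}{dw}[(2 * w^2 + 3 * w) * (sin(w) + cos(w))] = -2*w^2*sin(w) + 2*w^2*cos(w) + w*sin(w) + 7*w*cos(w) + 3*sin(w) + 3*cos(w)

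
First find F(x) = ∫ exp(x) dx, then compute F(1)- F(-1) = E - exp(-1)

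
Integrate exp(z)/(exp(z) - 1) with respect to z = log(3*exp(z) - 3) + C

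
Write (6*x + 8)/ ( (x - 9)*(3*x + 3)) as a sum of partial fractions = -1/(15*(x + 1)) + 31/(15*(x - 9))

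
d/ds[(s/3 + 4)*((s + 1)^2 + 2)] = s^2 + 28*s/3 + 9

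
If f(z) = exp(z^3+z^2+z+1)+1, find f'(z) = 3*z^2*exp(z^3 + z^2 + z + 1) + 2*z*exp(z^3 + z^2 + z + 1) + exp(z^3 + z^2 + z + 1)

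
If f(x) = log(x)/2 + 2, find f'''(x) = x^(-3)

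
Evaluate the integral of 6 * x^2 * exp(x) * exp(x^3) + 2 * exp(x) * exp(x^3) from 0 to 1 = -2 + 2*exp(2)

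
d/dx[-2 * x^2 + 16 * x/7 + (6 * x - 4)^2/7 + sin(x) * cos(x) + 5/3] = 44*x/7 + cos(2*x) - 32/7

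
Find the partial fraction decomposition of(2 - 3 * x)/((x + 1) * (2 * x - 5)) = -11/(7*(2*x - 5)) - 5/(7*(x + 1))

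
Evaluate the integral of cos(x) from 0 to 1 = sin(1)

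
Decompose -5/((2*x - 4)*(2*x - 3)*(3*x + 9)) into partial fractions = 10/(27*(2*x - 3)) - 1/(54*(x + 3)) - 1/(6*(x - 2))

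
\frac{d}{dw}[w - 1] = 1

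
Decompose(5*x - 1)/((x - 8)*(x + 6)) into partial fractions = 31/(14*(x + 6)) + 39/(14*(x - 8))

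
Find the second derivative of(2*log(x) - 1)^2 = (12 - 8*log(x))/x^2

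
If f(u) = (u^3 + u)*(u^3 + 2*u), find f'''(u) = 120*u^3 + 72*u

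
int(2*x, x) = x^2 + C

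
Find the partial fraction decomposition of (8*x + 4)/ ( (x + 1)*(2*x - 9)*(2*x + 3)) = -4/(3*(2*x + 3)) + 20/(33*(2*x - 9)) + 4/(11*(x + 1))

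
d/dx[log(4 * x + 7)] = 4/(4*x + 7)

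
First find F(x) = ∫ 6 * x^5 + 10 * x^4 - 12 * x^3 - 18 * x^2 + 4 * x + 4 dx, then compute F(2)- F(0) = 48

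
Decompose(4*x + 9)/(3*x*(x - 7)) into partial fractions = 37/(21*(x - 7)) - 3/(7*x)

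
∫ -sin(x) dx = cos(x) + C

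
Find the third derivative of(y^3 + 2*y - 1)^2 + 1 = 120*y^3 + 96*y - 12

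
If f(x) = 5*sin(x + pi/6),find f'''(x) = -5*cos(x + pi/6)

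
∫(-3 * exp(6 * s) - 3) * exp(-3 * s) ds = -2*sinh(3*s) + C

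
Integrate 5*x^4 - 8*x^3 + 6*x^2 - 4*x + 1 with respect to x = x^5 - 2*x^4 + 2*x^3 - 2*x^2 + x + C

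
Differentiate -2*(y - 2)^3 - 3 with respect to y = -6*y^2 + 24*y - 24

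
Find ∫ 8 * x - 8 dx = 4*x^2 - 8*x + C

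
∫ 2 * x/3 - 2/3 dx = x^2/3 - 2*x/3 + C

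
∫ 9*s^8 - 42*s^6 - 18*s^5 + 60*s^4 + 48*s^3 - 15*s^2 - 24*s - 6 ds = s^9 - 6*s^7 - 3*s^6 + 12*s^5 + 12*s^4 - 5*s^3 - 12*s^2 - 6*s + C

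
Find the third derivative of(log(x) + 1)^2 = (4*log(x) - 2)/x^3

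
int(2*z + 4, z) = z^2 + 4*z + C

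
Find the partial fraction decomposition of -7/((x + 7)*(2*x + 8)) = 7/(6*(x + 7)) - 7/(6*(x + 4))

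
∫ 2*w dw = w^2 + C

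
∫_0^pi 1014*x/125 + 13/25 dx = -48/5 + 3*(-4 + 13*pi/5)^2/5 + 13*pi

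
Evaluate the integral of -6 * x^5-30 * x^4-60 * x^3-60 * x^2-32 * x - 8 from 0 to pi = -(1 + pi)^6 - (1 + pi)^2 + 2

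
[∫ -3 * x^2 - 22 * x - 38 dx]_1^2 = -78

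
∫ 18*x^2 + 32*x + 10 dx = 6*x^3 + 16*x^2 + 10*x + C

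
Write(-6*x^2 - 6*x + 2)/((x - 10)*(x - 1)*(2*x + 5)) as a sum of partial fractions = -82/(175*(2*x + 5)) + 10/(63*(x - 1)) - 658/(225*(x - 10))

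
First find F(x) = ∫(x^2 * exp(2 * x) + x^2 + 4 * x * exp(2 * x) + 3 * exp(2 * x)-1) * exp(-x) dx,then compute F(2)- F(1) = -4*E - 9*exp(-2) + 4*exp(-1) + 9*exp(2)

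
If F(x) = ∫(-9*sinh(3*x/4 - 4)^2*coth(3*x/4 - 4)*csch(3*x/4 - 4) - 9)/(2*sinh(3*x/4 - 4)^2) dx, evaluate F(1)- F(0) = -6*coth(13/4) - 6*csch(13/4) + 6*csch(4) + 6*coth(4)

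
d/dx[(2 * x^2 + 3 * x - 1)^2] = 16*x^3 + 36*x^2 + 10*x - 6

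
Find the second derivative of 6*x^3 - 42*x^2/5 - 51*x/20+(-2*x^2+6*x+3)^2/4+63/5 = 12*x^2 - 24/5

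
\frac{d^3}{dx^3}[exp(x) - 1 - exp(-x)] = (exp(2*x) + 1)*exp(-x)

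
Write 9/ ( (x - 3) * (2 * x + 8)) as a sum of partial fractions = -9/(14*(x + 4)) + 9/(14*(x - 3))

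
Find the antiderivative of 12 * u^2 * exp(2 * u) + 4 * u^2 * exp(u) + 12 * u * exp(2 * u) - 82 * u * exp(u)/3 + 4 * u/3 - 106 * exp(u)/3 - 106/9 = 2*u*exp(u)/3 + 2*u/9 + 2*(3*u*exp(u) + u - 9)^2/3 + C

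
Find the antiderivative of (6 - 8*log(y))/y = 2*(3 - 2*log(y))*log(y) + C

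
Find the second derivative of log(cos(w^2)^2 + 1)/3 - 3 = -2*(24*w^2*cos(2*w^2) + 8*w^2 + 6*sin(2*w^2) + sin(4*w^2))/(3*(cos(2*w^2) + 3)^2)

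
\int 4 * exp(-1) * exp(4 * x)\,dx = exp(4*x - 1) + C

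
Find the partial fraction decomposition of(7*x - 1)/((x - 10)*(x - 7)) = -16/(x - 7) + 23/(x - 10)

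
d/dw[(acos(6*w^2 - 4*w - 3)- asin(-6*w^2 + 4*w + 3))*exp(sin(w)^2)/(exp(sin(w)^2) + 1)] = (acos(6*w^2 - 4*w - 3) - asin(-6*w^2 + 4*w + 3))*exp(1/2 - cos(2*w)/2)*sin(2*w)/(exp(sin(w)^2) + 1)^2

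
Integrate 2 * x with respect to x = x^2 + C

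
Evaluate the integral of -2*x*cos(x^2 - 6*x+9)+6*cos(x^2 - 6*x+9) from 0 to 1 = sin(9) - sin(4)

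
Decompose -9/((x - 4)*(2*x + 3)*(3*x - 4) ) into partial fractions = 81/(136*(3*x - 4)) - 36/(187*(2*x + 3)) - 9/(88*(x - 4))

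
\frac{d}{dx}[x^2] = 2*x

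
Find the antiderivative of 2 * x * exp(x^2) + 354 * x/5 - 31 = 177*x^2/5 - 31*x + exp(x^2) + C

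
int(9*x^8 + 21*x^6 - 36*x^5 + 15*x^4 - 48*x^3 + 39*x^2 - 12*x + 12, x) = x^9 + 3*x^7 - 6*x^6 + 3*x^5 - 12*x^4 + 13*x^3 - 6*x^2 + 12*x + C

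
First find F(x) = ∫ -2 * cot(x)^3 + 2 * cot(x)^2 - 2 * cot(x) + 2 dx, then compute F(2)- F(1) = -(-1 + cot(1))^2 + (-1 + cot(2))^2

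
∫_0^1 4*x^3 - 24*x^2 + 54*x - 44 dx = -24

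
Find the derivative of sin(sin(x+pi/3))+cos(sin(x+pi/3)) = sqrt(2)*cos(x + pi/3)*cos(sin(x)/2 + sqrt(3)*cos(x)/2 + pi/4)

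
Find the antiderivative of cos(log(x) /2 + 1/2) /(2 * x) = sin((log(x) + 1)/2) + C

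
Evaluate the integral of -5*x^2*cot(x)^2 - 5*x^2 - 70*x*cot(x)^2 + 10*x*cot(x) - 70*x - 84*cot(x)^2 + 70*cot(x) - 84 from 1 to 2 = 244*cot(2) - 159*cot(1)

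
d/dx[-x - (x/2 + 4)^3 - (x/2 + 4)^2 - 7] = -3*x^2/8 - 13*x/2 - 29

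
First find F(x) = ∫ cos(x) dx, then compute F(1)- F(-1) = 2*sin(1)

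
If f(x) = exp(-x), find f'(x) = -exp(-x)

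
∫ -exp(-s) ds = exp(-s) + C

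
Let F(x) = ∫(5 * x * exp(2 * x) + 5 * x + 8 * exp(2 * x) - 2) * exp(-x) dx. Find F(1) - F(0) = -8*exp(-1) + 8*E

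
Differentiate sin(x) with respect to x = cos(x)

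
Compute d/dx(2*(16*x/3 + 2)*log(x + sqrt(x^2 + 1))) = (32*x^2*log(x + sqrt(x^2 + 1)) + 32*x^2 + 32*x*sqrt(x^2 + 1)*log(x + sqrt(x^2 + 1)) + 32*x*sqrt(x^2 + 1) + 12*x + 12*sqrt(x^2 + 1) + 32*log(x + sqrt(x^2 + 1)))/(3*x^2 + 3*x*sqrt(x^2 + 1) + 3)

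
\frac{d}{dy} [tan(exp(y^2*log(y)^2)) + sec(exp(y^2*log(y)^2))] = 2*y*(log(y)*sin(exp(y^2*log(y)^2)) + log(y) + sin(exp(y^2*log(y)^2)) + 1)*exp(y^2*log(y)^2)*log(y)/cos(exp(y^2*log(y)^2))^2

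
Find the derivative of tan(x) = cos(x)^(-2)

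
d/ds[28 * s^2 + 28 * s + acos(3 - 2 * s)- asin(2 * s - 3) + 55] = 56*s + 28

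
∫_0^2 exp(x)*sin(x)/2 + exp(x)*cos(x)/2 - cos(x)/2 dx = (-1 + exp(2))*sin(2)/2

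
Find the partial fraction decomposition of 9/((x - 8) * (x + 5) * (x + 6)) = 9/(14*(x + 6)) - 9/(13*(x + 5)) + 9/(182*(x - 8))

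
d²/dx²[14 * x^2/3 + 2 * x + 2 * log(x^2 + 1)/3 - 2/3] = (28*x^4 + 52*x^2 + 32)/(3*x^4 + 6*x^2 + 3)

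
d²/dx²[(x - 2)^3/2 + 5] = 3*x - 6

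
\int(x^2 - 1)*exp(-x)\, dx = (-x^2 - 2*x - 1)*exp(-x) + C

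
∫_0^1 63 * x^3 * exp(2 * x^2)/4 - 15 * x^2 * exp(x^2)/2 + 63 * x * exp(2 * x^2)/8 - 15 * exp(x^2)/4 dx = -15*E/4 + 63*exp(2)/16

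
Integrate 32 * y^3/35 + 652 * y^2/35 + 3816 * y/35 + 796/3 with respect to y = 8*y^4/35 + 652*y^3/105 + 1908*y^2/35 + 796*y/3 + C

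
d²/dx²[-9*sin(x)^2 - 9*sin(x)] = 9*sin(x) - 18*cos(2*x)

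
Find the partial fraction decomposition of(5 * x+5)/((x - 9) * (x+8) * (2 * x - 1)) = -30/(289*(2*x - 1)) - 35/(289*(x + 8)) + 50/(289*(x - 9))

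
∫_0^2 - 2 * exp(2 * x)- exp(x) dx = -(1 + exp(2))^2 + 3 + exp(2)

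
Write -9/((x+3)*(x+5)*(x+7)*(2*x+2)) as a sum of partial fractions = 3/(32*(x + 7)) - 9/(32*(x + 5)) + 9/(32*(x + 3)) - 3/(32*(x + 1))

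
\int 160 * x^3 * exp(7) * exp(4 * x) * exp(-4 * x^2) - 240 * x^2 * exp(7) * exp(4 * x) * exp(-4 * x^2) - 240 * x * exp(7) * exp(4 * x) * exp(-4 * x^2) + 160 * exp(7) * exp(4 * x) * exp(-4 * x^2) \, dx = (-20*x^2 + 20*x + 35)*exp(-4*x^2 + 4*x + 7) + C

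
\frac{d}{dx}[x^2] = 2*x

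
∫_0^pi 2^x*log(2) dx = -1 + 2^pi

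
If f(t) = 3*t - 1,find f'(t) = 3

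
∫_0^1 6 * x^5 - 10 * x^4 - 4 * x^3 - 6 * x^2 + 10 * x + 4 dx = 5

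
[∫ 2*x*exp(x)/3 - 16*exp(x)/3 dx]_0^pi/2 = 2*(-3 + pi/6)*exp(pi/2) + 6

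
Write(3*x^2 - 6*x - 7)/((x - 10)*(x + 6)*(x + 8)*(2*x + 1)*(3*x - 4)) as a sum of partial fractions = 783/(176176*(3*x - 4)) - 52/(38115*(2*x + 1)) + 233/(15120*(x + 8)) - 137/(7744*(x + 6)) + 233/(157248*(x - 10))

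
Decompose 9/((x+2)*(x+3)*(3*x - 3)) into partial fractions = 3/(4*(x + 3)) - 1/(x + 2) + 1/(4*(x - 1))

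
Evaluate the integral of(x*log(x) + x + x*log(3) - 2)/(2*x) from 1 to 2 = log(3)/2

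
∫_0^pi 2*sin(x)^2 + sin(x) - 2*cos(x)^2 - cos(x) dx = 2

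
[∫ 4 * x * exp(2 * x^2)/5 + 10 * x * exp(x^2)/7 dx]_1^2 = -E*(-7*exp(7) - 25*exp(3) + 7*E + 25)/35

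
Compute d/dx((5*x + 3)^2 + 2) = 50*x + 30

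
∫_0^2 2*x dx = 4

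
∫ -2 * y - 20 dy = -y^2 - 20*y + C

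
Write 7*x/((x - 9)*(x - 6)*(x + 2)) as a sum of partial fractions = -7/(44*(x + 2)) - 7/(4*(x - 6)) + 21/(11*(x - 9))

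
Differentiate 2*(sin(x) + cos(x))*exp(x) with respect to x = 4*exp(x)*cos(x)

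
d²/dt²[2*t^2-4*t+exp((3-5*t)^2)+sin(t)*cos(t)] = 2500*t^2*exp(25*t^2 - 30*t + 9) - 3000*t*exp(25*t^2 - 30*t + 9) + 950*exp(25*t^2 - 30*t + 9) - 2*sin(2*t) + 4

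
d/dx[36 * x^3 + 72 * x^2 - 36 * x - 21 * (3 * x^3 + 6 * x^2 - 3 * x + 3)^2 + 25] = -1134*x^5 - 3780*x^4 - 1512*x^3 + 1242*x^2 - 1746*x + 342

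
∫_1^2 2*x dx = 3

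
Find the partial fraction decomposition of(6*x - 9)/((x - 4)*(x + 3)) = 27/(7*(x + 3)) + 15/(7*(x - 4))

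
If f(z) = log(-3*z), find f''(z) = -1/z^2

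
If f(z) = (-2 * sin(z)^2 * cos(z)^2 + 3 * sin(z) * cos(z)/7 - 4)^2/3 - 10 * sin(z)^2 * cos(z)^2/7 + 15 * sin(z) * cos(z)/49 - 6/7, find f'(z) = 2*(-784*sin(z)^5*cos(z) + 252*sin(z)^4 + 784*sin(z)^3*cos(z) - 252*sin(z)^2 + 1166*sin(z)*cos(z) - 123)*sin(z + pi/4)*cos(z + pi/4)/147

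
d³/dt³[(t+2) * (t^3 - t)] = 24*t + 12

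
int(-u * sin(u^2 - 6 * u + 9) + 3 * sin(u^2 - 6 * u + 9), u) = cos((u - 3)^2)/2 + C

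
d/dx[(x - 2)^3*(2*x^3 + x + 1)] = 12*x^5 - 60*x^4 + 100*x^3 - 63*x^2 + 12*x + 4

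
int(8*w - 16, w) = 4*w^2 - 16*w + C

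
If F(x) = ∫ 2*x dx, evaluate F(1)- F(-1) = 0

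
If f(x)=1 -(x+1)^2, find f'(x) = -2*x - 2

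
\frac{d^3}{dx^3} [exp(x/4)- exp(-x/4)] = (exp(x/2) + 1)*exp(-x/4)/64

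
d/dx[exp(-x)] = -exp(-x)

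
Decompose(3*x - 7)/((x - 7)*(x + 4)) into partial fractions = 19/(11*(x + 4)) + 14/(11*(x - 7))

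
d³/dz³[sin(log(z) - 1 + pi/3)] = (3*sin(log(z) - 1 + pi/3) + cos(log(z) - 1 + pi/3))/z^3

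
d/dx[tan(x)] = cos(x)^(-2)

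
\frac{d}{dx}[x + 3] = 1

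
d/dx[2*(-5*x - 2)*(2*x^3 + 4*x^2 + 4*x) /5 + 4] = -16*x^3 - 144*x^2/5 - 112*x/5 - 16/5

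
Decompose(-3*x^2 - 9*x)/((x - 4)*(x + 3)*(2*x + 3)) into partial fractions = -9/(11*(2*x + 3)) - 12/(11*(x - 4))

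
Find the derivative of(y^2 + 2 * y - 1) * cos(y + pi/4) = -y^2*sin(y + pi/4) - 2*sqrt(2)*y*sin(y) - sqrt(2)*sin(y)/2 + 3*sqrt(2)*cos(y)/2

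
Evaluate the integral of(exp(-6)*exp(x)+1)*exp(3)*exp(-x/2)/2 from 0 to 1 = -exp(5/2) - exp(-3) + exp(-5/2) + exp(3)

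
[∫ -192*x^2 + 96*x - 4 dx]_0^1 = -20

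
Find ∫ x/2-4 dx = x^2/4 - 4*x + C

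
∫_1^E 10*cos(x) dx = -10*sin(1) + 10*sin(E)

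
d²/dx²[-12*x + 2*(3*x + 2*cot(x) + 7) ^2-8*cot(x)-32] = 48*x*cot(x)^3 + 48*x*cot(x) + 48*cot(x)^4 + 96*cot(x)^3 + 16*cot(x)^2 + 96*cot(x) + 4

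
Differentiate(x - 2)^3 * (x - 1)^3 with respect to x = 6*x^5 - 45*x^4 + 132*x^3 - 189*x^2 + 132*x - 36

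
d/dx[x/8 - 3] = 1/8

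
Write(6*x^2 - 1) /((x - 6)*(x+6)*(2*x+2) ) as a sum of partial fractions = 43/(24*(x + 6)) - 1/(14*(x + 1)) + 215/(168*(x - 6))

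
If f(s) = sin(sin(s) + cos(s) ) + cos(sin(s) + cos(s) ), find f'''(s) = 2*(2*sin(s)*cos(s)*cos(sqrt(2)*sin(s + pi/4) + pi/4) + 3*sqrt(2)*sin(s + pi/4)*sin(sqrt(2)*sin(s + pi/4) + pi/4) - 2*cos(sqrt(2)*sin(s + pi/4) + pi/4))*cos(s + pi/4)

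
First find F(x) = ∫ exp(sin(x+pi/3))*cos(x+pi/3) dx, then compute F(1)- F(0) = -exp(sqrt(3)/2) + exp(sin(1 + pi/3))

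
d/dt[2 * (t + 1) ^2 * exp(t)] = 2*t^2*exp(t) + 8*t*exp(t) + 6*exp(t)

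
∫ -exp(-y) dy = exp(-y) + C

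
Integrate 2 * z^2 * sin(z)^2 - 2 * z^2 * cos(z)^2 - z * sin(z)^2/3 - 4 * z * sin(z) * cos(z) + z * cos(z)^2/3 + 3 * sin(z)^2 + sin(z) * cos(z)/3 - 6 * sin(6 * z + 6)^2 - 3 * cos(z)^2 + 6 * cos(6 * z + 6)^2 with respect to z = (-z^2 + z/6 - 3/2)*sin(2*z) + sin(12*z + 12)/2 + C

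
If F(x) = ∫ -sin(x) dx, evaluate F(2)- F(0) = -1 + cos(2)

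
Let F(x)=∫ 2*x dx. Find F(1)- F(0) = 1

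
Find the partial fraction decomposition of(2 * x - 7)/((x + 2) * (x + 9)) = 25/(7*(x + 9)) - 11/(7*(x + 2))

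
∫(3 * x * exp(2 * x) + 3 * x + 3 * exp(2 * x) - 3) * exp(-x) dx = 6*x*sinh(x) + C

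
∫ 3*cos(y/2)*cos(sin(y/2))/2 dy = 3*sin(sin(y/2)) + C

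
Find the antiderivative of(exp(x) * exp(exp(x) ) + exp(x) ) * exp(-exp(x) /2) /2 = 2*sinh(exp(x)/2) + C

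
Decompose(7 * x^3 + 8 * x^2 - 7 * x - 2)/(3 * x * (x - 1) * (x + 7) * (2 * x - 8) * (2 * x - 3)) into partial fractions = -233/(765*(2*x - 3)) - 327/(10472*(x + 7)) + 1/(24*(x - 1)) + 91/(660*(x - 4)) + 1/(252*x)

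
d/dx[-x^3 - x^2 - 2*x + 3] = -3*x^2 - 2*x - 2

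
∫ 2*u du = u^2 + C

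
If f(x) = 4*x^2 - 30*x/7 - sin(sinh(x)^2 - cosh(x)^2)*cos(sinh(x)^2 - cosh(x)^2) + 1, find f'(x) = 8*x - 30/7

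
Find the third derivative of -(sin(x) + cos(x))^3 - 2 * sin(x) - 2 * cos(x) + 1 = sqrt(2)*(27*sin(3*x + pi/4) + 7*cos(x + pi/4))/2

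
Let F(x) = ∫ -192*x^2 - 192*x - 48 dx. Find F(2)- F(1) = -784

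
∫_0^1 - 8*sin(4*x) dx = -2 + 2*cos(4)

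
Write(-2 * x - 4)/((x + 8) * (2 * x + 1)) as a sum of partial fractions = -2/(5*(2*x + 1)) - 4/(5*(x + 8))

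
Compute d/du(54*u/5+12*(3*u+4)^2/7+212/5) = 216*u/7 + 1818/35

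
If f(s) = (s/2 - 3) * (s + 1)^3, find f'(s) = 2*s^3 - 9*s^2/2 - 15*s - 17/2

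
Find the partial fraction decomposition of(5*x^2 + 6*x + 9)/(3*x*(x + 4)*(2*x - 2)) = 13/(24*(x + 4)) + 2/(3*(x - 1)) - 3/(8*x)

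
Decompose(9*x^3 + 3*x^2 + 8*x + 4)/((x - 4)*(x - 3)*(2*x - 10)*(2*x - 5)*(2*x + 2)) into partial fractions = -489/(70*(2*x - 5)) - 1/(336*(x + 1)) + 149/(16*(x - 3)) - 11/(x - 4) + 311/(60*(x - 5))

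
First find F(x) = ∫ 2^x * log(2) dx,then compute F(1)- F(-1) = 3/2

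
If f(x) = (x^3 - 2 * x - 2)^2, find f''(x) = 30*x^4 - 48*x^2 - 24*x + 8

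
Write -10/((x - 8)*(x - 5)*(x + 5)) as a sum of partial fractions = -1/(13*(x + 5)) + 1/(3*(x - 5)) - 10/(39*(x - 8))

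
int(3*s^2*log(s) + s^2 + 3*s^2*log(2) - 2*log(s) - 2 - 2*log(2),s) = s*(s^2 - 2)*log(2*s) + C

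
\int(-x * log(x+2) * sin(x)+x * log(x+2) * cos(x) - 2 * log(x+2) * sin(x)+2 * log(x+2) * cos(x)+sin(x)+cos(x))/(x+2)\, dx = sqrt(2)*log(x + 2)*sin(x + pi/4) + C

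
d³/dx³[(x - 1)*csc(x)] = (x*cos(x)/sin(x) - 6*x*cos(x)/sin(x)^3 - 3 - cos(x)/sin(x) + 6/sin(x)^2 + 6*cos(x)/sin(x)^3)/sin(x)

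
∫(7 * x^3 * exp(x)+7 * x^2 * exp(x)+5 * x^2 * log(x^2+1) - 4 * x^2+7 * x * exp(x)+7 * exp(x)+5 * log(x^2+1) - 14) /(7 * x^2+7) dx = x*(7*exp(x) + 5*log(x^2 + 1) - 14)/7 + C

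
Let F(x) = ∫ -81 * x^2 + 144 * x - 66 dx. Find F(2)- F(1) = -39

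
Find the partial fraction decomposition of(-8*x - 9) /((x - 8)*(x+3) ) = -15/(11*(x + 3)) - 73/(11*(x - 8))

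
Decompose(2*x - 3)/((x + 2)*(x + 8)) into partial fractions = 19/(6*(x + 8)) - 7/(6*(x + 2))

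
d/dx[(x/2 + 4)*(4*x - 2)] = 4*x + 15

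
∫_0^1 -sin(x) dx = -1 + cos(1)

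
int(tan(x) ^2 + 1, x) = tan(x) + C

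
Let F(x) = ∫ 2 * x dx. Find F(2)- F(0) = 4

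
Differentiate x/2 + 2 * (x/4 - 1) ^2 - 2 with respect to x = x/4 - 1/2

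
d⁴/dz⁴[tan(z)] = 24*tan(z)^5 + 40*tan(z)^3 + 16*tan(z)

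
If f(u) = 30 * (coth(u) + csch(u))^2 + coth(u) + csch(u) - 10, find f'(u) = -(60*sinh(u) + cosh(u) + 1 + 120/tanh(u) + 120/sinh(u))/sinh(u)^2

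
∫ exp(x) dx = exp(x) + C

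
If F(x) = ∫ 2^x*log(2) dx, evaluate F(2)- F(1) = 2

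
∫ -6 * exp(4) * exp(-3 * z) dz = 2*exp(4 - 3*z) + C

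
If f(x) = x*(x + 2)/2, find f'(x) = x + 1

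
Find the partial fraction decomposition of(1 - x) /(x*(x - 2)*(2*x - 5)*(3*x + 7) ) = -90/(2639*(3*x + 7)) - 12/(145*(2*x - 5)) + 1/(26*(x - 2)) + 1/(70*x)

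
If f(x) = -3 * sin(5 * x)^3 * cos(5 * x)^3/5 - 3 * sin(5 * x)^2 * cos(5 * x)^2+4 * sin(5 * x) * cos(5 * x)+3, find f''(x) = -225*(1 - cos(10*x))^2*sin(10*x)/4 - 300*(1 - cos(10*x))^2 - 45*(cos(10*x) + 1)^2*sin(10*x)/4 - 110*sin(10*x) - 45*sin(20*x) - 600*cos(10*x) + 450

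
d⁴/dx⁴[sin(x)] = sin(x)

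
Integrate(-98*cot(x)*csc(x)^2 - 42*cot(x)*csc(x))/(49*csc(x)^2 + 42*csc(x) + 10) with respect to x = log((7*csc(x) + 3)^2 + 1) + C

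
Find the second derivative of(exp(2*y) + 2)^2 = 16*exp(4*y) + 16*exp(2*y)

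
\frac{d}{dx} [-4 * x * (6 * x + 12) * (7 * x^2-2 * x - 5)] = -672*x^3 - 864*x^2 + 432*x + 240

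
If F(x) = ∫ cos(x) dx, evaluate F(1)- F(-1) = 2*sin(1)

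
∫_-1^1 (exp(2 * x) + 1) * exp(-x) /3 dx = -2*exp(-1)/3 + 2*E/3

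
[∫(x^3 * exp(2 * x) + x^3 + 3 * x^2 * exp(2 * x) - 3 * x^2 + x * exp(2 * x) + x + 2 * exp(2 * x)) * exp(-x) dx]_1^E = -3*E + 3*exp(-1) + (-exp(-E) + exp(E))*(1 + E + exp(3))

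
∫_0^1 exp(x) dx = -1 + E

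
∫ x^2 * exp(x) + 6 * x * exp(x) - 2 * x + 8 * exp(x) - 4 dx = (x + 2)^2*(exp(x) - 1) + C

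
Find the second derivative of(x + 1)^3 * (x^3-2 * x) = 30*x^4 + 60*x^3 + 12*x^2 - 30*x - 12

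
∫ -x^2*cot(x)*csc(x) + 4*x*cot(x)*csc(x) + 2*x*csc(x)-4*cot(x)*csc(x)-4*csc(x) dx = (x - 2)^2*csc(x) + C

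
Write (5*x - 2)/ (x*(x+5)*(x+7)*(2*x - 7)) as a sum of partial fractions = 124/(2499*(2*x - 7)) + 37/(294*(x + 7)) - 27/(170*(x + 5)) + 2/(245*x)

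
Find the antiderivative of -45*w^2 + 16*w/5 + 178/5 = -15*w^3 + 8*w^2/5 + 178*w/5 + C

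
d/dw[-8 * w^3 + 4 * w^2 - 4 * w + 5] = -24*w^2 + 8*w - 4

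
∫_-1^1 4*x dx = 0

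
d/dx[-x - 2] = -1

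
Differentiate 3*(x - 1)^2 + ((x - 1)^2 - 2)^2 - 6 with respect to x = 4*x^3 - 12*x^2 + 10*x - 2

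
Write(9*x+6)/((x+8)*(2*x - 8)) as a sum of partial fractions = 11/(4*(x + 8)) + 7/(4*(x - 4))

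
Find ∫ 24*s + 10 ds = 12*s^2 + 10*s + C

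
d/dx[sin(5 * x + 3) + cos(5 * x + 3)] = 5*sqrt(2)*cos(5*x + pi/4 + 3)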